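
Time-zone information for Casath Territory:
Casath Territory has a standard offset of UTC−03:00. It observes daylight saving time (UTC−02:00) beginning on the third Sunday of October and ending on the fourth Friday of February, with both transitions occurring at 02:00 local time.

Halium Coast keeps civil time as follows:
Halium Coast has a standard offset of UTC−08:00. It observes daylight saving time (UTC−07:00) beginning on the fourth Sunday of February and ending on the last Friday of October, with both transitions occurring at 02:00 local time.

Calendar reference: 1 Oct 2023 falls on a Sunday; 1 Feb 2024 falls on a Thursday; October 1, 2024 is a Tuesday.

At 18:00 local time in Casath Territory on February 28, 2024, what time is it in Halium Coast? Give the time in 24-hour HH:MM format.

14:00

1 October 2023 is a Sunday, so the first Sunday is October 1 and the third is October 15.
1 February 2024 is a Thursday, so the first Friday is February 2 and the fourth is February 23.
Daylight saving runs 15 October 2023 – 23 February 2024; February 28, 2024 is outside that window, so Casath Territory is on standard time at UTC−03:00.
18:00 Casath Territory + 3h = 21:00 UTC.
1 February 2024 is a Thursday, so the first Sunday is February 4 and the fourth is February 25.
1 October 2024 is a Tuesday, so Fridays fall on 4, 11, 18, 25; the last is October 25.
At the standard offset (UTC−08:00), 21:00 UTC − 8h = 13:00 Halium Coast standard time.
The standard-time date in Halium Coast, February 28, 2024, falls between 25 February and 25 October, so daylight saving is in effect and Halium Coast is at UTC−07:00.
21:00 UTC − 7h = 14:00 Halium Coast.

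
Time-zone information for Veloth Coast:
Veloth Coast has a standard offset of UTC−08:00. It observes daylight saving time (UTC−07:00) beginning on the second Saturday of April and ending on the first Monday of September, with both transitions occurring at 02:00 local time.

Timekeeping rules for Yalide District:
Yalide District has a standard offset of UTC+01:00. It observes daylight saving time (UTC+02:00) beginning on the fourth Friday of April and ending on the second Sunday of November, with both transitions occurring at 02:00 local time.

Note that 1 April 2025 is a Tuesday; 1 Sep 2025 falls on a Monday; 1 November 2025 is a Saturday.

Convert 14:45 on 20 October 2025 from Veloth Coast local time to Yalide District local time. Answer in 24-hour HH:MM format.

1 April 2025 is a Tuesday, so the first Saturday is April 5 and the second is April 12.
1 September 2025 is a Monday, so the first Monday is September 1.
20 October 2025 is outside the daylight-saving period (12 April – 1 September), so Veloth Coast is on standard time, UTC−08:00.
14:45 Veloth Coast + 8h = 22:45 UTC.
1 April 2025 is a Tuesday, so the first Friday is April 4 and the fourth is April 25.
1 November 2025 is a Saturday, so the first Sunday is November 2 and the second is November 9.
At the standard offset (UTC+01:00), 22:45 UTC + 1h = 23:45 Yalide District standard time.
Daylight saving runs 25 April – 9 November; the standard-time date in Yalide District, 20 October 2025, is inside that window, so Yalide District is at UTC+02:00.
22:45 UTC + 2h = 00:45 Yalide District (rolling into the next day, 21 October 2025).

00:45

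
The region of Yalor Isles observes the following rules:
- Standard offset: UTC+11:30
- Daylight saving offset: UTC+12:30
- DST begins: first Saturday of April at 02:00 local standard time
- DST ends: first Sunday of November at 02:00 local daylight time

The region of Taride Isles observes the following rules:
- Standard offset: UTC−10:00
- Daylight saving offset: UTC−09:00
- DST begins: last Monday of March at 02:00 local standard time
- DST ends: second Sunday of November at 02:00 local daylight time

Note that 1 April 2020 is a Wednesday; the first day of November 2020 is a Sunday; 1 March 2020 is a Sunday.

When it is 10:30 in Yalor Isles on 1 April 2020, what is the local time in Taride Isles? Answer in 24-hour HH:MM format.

1 April 2020 is a Wednesday, so the first Saturday is April 4.
1 November 2020 is a Sunday, so the first Sunday is November 1.
Daylight saving runs 4 April – 1 November; 1 April 2020 is outside that window, so Yalor Isles is on standard time at UTC+11:30.
10:30 Yalor Isles − 11h30m = 23:00 UTC (rolling into the previous day, 31 March 2020).
1 March 2020 is a Sunday, so Mondays fall on 2, 9, 16, 23, 30; the last is March 30.
1 November 2020 is a Sunday, so the first Sunday is November 1 and the second is November 8.
At the standard offset (UTC−10:00), 23:00 UTC − 10h = 13:00 Taride Isles standard time.
The standard-time date in Taride Isles, 31 March 2020, falls between 30 March and 8 November, so daylight saving is in effect and Taride Isles is at UTC−09:00.
23:00 UTC − 9h = 14:00 Taride Isles.

14:00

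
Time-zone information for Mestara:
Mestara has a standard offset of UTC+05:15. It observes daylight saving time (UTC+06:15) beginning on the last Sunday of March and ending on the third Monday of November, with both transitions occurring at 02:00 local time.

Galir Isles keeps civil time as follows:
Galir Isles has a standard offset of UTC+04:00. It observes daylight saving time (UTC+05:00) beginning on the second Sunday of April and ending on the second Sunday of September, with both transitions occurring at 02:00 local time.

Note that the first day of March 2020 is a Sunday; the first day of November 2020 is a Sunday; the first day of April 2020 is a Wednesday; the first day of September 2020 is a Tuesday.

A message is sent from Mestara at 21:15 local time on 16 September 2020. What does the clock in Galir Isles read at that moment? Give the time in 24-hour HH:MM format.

1 March 2020 is a Sunday, so Sundays fall on 1, 8, 15, 22, 29; the last is March 29.
1 November 2020 is a Sunday, so the first Monday is November 2 and the third is November 16.
Daylight saving runs 29 March – 16 November; 16 September 2020 is inside that window, so Mestara is at UTC+06:15.
21:15 Mestara − 6h15m = 15:00 UTC.
1 April 2020 is a Wednesday, so the first Sunday is April 5 and the second is April 12.
1 September 2020 is a Tuesday, so the first Sunday is September 6 and the second is September 13.
At the standard offset (UTC+04:00), 15:00 UTC + 4h = 19:00 Galir Isles standard time.
The standard-time date in Galir Isles, 16 September 2020, does not fall between 12 April and 13 September, so daylight saving is not in effect and Galir Isles is at UTC+04:00.
15:00 UTC + 4h = 19:00 Galir Isles.

19:00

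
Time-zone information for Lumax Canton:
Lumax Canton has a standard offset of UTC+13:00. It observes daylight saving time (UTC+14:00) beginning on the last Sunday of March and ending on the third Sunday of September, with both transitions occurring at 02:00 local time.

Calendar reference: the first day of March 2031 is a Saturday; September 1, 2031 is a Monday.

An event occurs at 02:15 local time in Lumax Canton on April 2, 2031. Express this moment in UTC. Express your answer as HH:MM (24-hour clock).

12:15

1 March 2031 is a Saturday, so Sundays fall on 2, 9, 16, 23, 30; the last is March 30.
1 September 2031 is a Monday, so the first Sunday is September 7 and the third is September 21.
April 2, 2031 falls between 30 March and 21 September, so daylight saving is in effect and Lumax Canton is at UTC+14:00.
02:15 local − 14h = 12:15 UTC (rolling into the previous day, 1 April 2031).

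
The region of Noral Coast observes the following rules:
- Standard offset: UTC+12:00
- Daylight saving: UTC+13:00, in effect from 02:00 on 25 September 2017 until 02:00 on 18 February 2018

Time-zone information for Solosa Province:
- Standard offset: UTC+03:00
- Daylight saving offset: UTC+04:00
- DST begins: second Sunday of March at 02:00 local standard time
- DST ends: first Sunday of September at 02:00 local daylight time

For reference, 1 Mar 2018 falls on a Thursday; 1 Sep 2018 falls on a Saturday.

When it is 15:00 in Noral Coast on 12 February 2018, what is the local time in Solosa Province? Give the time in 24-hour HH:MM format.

12 February 2018 lies within the daylight-saving period (25 September 2017 – 18 February 2018), so Noral Coast is on daylight time, UTC+13:00.
15:00 Noral Coast − 13h = 02:00 UTC.
1 March 2018 is a Thursday, so the first Sunday is March 4 and the second is March 11.
1 September 2018 is a Saturday, so the first Sunday is September 2.
At the standard offset (UTC+03:00), 02:00 UTC + 3h = 05:00 Solosa Province standard time.
Daylight saving runs 11 March – 2 September; the standard-time date in Solosa Province, 12 February 2018, is outside that window, so Solosa Province is on standard time at UTC+03:00.
02:00 UTC + 3h = 05:00 Solosa Province.

05:00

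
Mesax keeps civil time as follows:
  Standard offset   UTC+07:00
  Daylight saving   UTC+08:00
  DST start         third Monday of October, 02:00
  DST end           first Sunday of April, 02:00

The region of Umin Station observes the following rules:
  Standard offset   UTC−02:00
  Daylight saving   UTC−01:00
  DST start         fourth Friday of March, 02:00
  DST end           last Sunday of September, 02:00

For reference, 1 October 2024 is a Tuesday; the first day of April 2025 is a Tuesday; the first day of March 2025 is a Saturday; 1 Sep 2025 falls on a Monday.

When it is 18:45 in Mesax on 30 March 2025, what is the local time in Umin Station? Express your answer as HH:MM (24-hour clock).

09:45

1 October 2024 is a Tuesday, so the first Monday is October 7 and the third is October 21.
1 April 2025 is a Tuesday, so the first Sunday is April 6.
Daylight saving runs 21 October 2024 – 6 April 2025; 30 March 2025 is inside that window, so Mesax is at UTC+08:00.
18:45 Mesax − 8h = 10:45 UTC.
1 March 2025 is a Saturday, so the first Friday is March 7 and the fourth is March 28.
1 September 2025 is a Monday, so Sundays fall on 7, 14, 21, 28; the last is September 28.
At the standard offset (UTC−02:00), 10:45 UTC − 2h = 08:45 Umin Station standard time.
Daylight saving runs 28 March – 28 September; the standard-time date in Umin Station, 30 March 2025, is inside that window, so Umin Station is at UTC−01:00.
10:45 UTC − 1h = 09:45 Umin Station.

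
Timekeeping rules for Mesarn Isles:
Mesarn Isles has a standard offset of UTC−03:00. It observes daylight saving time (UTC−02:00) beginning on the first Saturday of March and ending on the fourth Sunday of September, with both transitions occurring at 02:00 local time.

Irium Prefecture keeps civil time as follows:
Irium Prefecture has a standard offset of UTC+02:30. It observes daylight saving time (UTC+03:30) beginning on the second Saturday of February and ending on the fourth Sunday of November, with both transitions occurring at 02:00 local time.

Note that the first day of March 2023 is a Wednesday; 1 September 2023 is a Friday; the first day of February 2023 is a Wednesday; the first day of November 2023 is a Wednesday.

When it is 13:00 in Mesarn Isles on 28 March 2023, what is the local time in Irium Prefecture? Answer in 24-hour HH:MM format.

18:30

1 March 2023 is a Wednesday, so the first Saturday is March 4.
1 September 2023 is a Friday, so the first Sunday is September 3 and the fourth is September 24.
Daylight saving runs 4 March – 24 September; 28 March 2023 is inside that window, so Mesarn Isles is at UTC−02:00.
13:00 Mesarn Isles + 2h = 15:00 UTC.
1 February 2023 is a Wednesday, so the first Saturday is February 4 and the second is February 11.
1 November 2023 is a Wednesday, so the first Sunday is November 5 and the fourth is November 26.
At the standard offset (UTC+02:30), 15:00 UTC + 2h30m = 17:30 Irium Prefecture standard time.
The standard-time date in Irium Prefecture, 28 March 2023, lies within the daylight-saving period (11 February – 26 November), so Irium Prefecture is on daylight time, UTC+03:30.
15:00 UTC + 3h30m = 18:30 Irium Prefecture.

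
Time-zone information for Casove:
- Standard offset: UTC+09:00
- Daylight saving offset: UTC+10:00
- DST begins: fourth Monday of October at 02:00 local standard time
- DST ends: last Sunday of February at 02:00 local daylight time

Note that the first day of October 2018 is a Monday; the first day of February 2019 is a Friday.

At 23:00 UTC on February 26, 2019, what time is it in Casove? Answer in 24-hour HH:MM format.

1 October 2018 is a Monday, so the first Monday is October 1 and the fourth is October 22.
1 February 2019 is a Friday, so Sundays fall on 3, 10, 17, 24; the last is February 24.
At the standard offset (UTC+09:00), 23:00 UTC + 9h = 08:00 Casove standard time (rolling into the next day, 27 February 2019).
The standard-time date in Casove, February 27, 2019, is outside the daylight-saving period (22 October 2018 – 24 February 2019), so Casove is on standard time, UTC+09:00.
23:00 UTC + 9h = 08:00 local (rolling into the next day, 27 February 2019).

08:00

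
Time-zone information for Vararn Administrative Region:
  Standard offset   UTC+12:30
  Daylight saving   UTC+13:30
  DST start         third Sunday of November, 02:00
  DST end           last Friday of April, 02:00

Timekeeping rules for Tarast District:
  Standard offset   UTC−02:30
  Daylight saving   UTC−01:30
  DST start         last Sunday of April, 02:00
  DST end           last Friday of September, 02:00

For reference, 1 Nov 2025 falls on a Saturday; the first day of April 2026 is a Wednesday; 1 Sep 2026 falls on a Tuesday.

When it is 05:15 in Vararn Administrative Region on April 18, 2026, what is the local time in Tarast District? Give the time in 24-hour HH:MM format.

1 November 2025 is a Saturday, so the first Sunday is November 2 and the third is November 16.
1 April 2026 is a Wednesday, so Fridays fall on 3, 10, 17, 24; the last is April 24.
Daylight saving runs 16 November 2025 – 24 April 2026; April 18, 2026 is inside that window, so Vararn Administrative Region is at UTC+13:30.
05:15 Vararn Administrative Region − 13h30m = 15:45 UTC (rolling into the previous day, 17 April 2026).
1 April 2026 is a Wednesday, so Sundays fall on 5, 12, 19, 26; the last is April 26.
1 September 2026 is a Tuesday, so Fridays fall on 4, 11, 18, 25; the last is September 25.
At the standard offset (UTC−02:30), 15:45 UTC − 2h30m = 13:15 Tarast District standard time.
The standard-time date in Tarast District, April 17, 2026, is outside the daylight-saving period (26 April – 25 September), so Tarast District is on standard time, UTC−02:30.
15:45 UTC − 2h30m = 13:15 Tarast District.

13:15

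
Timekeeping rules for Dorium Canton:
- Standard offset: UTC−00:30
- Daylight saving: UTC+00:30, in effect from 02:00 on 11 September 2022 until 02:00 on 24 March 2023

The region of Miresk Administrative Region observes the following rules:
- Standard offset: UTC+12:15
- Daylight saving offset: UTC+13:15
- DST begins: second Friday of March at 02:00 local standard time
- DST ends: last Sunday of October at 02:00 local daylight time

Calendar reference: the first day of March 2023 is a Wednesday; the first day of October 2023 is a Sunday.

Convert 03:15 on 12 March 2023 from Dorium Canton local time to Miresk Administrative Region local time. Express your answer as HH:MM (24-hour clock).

Daylight saving runs 11 September 2022 – 24 March 2023; 12 March 2023 is inside that window, so Dorium Canton is at UTC+00:30.
03:15 Dorium Canton − 0h30m = 02:45 UTC.
1 March 2023 is a Wednesday, so the first Friday is March 3 and the second is March 10.
1 October 2023 is a Sunday, so Sundays fall on 1, 8, 15, 22, 29; the last is October 29.
At the standard offset (UTC+12:15), 02:45 UTC + 12h15m = 15:00 Miresk Administrative Region standard time.
Daylight saving runs 10 March – 29 October; the standard-time date in Miresk Administrative Region, 12 March 2023, is inside that window, so Miresk Administrative Region is at UTC+13:15.
02:45 UTC + 13h15m = 16:00 Miresk Administrative Region.

16:00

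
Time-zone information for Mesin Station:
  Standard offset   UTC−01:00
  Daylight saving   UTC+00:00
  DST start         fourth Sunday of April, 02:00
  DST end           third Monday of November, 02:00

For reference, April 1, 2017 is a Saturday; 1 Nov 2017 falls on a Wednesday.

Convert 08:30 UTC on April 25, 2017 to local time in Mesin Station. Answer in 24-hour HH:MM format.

08:30

1 April 2017 is a Saturday, so the first Sunday is April 2 and the fourth is April 23.
1 November 2017 is a Wednesday, so the first Monday is November 6 and the third is November 20.
At the standard offset (UTC−01:00), 08:30 UTC − 1h = 07:30 Mesin Station standard time.
The standard-time date in Mesin Station, April 25, 2017, falls between 23 April and 20 November, so daylight saving is in effect and Mesin Station is at UTC+00:00.
08:30 UTC + 0h = 08:30 local.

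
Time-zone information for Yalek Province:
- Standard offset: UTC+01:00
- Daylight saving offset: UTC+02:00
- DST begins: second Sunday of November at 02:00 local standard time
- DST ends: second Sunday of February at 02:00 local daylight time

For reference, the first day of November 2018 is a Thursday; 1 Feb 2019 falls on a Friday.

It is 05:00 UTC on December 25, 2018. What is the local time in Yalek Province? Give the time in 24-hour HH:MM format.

1 November 2018 is a Thursday, so the first Sunday is November 4 and the second is November 11.
1 February 2019 is a Friday, so the first Sunday is February 3 and the second is February 10.
At the standard offset (UTC+01:00), 05:00 UTC + 1h = 06:00 Yalek Province standard time.
Daylight saving runs 11 November 2018 – 10 February 2019; the standard-time date in Yalek Province, December 25, 2018, is inside that window, so Yalek Province is at UTC+02:00.
05:00 UTC + 2h = 07:00 local.

07:00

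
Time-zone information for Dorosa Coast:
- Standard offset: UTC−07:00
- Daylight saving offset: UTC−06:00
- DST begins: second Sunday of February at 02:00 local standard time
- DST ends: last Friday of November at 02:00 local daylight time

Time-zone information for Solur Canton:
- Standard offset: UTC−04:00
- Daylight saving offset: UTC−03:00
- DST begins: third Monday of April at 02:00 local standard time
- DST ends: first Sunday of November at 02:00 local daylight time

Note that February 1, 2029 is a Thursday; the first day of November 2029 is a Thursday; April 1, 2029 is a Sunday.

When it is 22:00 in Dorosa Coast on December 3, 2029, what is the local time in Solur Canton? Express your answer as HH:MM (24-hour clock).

1 February 2029 is a Thursday, so the first Sunday is February 4 and the second is February 11.
1 November 2029 is a Thursday, so Fridays fall on 2, 9, 16, 23, 30; the last is November 30.
December 3, 2029 is outside the daylight-saving period (11 February – 30 November), so Dorosa Coast is on standard time, UTC−07:00.
22:00 Dorosa Coast + 7h = 05:00 UTC (rolling into the next day, 4 December 2029).
1 April 2029 is a Sunday, so the first Monday is April 2 and the third is April 16.
1 November 2029 is a Thursday, so the first Sunday is November 4.
At the standard offset (UTC−04:00), 05:00 UTC − 4h = 01:00 Solur Canton standard time.
The standard-time date in Solur Canton, December 4, 2029, does not fall between 16 April and 4 November, so daylight saving is not in effect and Solur Canton is at UTC−04:00.
05:00 UTC − 4h = 01:00 Solur Canton.

01:00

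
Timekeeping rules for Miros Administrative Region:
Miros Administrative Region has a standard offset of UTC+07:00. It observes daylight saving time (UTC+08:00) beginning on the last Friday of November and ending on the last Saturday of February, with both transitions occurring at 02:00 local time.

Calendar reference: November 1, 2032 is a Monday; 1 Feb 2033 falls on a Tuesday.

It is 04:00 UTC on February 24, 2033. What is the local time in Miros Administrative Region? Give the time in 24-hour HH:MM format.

1 November 2032 is a Monday, so Fridays fall on 5, 12, 19, 26; the last is November 26.
1 February 2033 is a Tuesday, so Saturdays fall on 5, 12, 19, 26; the last is February 26.
At the standard offset (UTC+07:00), 04:00 UTC + 7h = 11:00 Miros Administrative Region standard time.
The standard-time date in Miros Administrative Region, February 24, 2033, lies within the daylight-saving period (26 November 2032 – 26 February 2033), so Miros Administrative Region is on daylight time, UTC+08:00.
04:00 UTC + 8h = 12:00 local.

12:00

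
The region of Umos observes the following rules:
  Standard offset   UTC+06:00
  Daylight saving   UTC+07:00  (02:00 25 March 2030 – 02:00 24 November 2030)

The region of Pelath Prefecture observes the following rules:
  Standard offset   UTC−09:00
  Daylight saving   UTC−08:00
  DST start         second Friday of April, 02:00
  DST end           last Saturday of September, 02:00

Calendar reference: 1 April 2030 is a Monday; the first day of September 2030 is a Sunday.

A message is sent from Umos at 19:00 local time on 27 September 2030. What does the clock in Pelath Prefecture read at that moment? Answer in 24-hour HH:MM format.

04:00

Daylight saving runs 25 March – 24 November; 27 September 2030 is inside that window, so Umos is at UTC+07:00.
19:00 Umos − 7h = 12:00 UTC.
1 April 2030 is a Monday, so the first Friday is April 5 and the second is April 12.
1 September 2030 is a Sunday, so Saturdays fall on 7, 14, 21, 28; the last is September 28.
At the standard offset (UTC−09:00), 12:00 UTC − 9h = 03:00 Pelath Prefecture standard time.
The standard-time date in Pelath Prefecture, 27 September 2030, falls between 12 April and 28 September, so daylight saving is in effect and Pelath Prefecture is at UTC−08:00.
12:00 UTC − 8h = 04:00 Pelath Prefecture.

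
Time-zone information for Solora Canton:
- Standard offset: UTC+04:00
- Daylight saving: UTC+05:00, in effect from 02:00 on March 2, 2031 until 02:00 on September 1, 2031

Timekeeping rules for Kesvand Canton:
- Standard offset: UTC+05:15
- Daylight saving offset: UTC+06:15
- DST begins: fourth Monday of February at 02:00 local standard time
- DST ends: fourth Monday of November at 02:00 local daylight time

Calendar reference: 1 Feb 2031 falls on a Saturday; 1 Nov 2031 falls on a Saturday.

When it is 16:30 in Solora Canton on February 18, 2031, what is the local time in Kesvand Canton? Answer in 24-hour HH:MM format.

17:45

Daylight saving runs 2 March – 1 September; February 18, 2031 is outside that window, so Solora Canton is on standard time at UTC+04:00.
16:30 Solora Canton − 4h = 12:30 UTC.
1 February 2031 is a Saturday, so the first Monday is February 3 and the fourth is February 24.
1 November 2031 is a Saturday, so the first Monday is November 3 and the fourth is November 24.
At the standard offset (UTC+05:15), 12:30 UTC + 5h15m = 17:45 Kesvand Canton standard time.
Daylight saving runs 24 February – 24 November; the standard-time date in Kesvand Canton, February 18, 2031, is outside that window, so Kesvand Canton is on standard time at UTC+05:15.
12:30 UTC + 5h15m = 17:45 Kesvand Canton.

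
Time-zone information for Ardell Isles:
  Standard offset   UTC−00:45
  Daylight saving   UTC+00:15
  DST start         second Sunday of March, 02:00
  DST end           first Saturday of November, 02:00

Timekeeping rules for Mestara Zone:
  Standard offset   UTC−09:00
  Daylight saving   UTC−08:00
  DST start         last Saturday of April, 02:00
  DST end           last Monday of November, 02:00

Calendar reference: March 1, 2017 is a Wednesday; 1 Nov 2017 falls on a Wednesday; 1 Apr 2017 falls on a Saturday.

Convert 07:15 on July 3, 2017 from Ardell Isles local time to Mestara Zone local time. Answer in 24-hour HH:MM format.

23:00

1 March 2017 is a Wednesday, so the first Sunday is March 5 and the second is March 12.
1 November 2017 is a Wednesday, so the first Saturday is November 4.
July 3, 2017 falls between 12 March and 4 November, so daylight saving is in effect and Ardell Isles is at UTC+00:15.
07:15 Ardell Isles − 0h15m = 07:00 UTC.
1 April 2017 is a Saturday, so Saturdays fall on 1, 8, 15, 22, 29; the last is April 29.
1 November 2017 is a Wednesday, so Mondays fall on 6, 13, 20, 27; the last is November 27.
At the standard offset (UTC−09:00), 07:00 UTC − 9h = 22:00 Mestara Zone standard time (rolling into the previous day, 2 July 2017).
Daylight saving runs 29 April – 27 November; the standard-time date in Mestara Zone, July 2, 2017, is inside that window, so Mestara Zone is at UTC−08:00.
07:00 UTC − 8h = 23:00 Mestara Zone (rolling into the previous day, 2 July 2017).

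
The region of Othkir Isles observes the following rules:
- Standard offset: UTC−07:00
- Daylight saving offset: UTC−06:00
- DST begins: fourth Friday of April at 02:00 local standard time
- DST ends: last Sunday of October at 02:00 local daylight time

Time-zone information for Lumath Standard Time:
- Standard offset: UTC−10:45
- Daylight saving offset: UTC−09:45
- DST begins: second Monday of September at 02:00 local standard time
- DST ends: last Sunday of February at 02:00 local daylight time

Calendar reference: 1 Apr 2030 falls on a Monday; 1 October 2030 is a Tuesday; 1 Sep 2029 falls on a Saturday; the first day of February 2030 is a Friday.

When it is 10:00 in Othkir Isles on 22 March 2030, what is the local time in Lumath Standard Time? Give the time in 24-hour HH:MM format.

06:15

1 April 2030 is a Monday, so the first Friday is April 5 and the fourth is April 26.
1 October 2030 is a Tuesday, so Sundays fall on 6, 13, 20, 27; the last is October 27.
22 March 2030 is outside the daylight-saving period (26 April – 27 October), so Othkir Isles is on standard time, UTC−07:00.
10:00 Othkir Isles + 7h = 17:00 UTC.
1 September 2029 is a Saturday, so the first Monday is September 3 and the second is September 10.
1 February 2030 is a Friday, so Sundays fall on 3, 10, 17, 24; the last is February 24.
At the standard offset (UTC−10:45), 17:00 UTC − 10h45m = 06:15 Lumath Standard Time standard time.
The standard-time date in Lumath Standard Time, 22 March 2030, does not fall between 10 September 2029 and 24 February 2030, so daylight saving is not in effect and Lumath Standard Time is at UTC−10:45.
17:00 UTC − 10h45m = 06:15 Lumath Standard Time.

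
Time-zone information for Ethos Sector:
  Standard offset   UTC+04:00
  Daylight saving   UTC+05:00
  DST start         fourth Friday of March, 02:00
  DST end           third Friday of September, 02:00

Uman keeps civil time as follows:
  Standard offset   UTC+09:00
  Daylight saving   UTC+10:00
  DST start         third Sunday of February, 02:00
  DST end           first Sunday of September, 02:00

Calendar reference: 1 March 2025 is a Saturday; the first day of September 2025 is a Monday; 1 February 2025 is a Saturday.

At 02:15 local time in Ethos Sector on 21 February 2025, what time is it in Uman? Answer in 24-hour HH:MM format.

08:15

1 March 2025 is a Saturday, so the first Friday is March 7 and the fourth is March 28.
1 September 2025 is a Monday, so the first Friday is September 5 and the third is September 19.
21 February 2025 is outside the daylight-saving period (28 March – 19 September), so Ethos Sector is on standard time, UTC+04:00.
02:15 Ethos Sector − 4h = 22:15 UTC (rolling into the previous day, 20 February 2025).
1 February 2025 is a Saturday, so the first Sunday is February 2 and the third is February 16.
1 September 2025 is a Monday, so the first Sunday is September 7.
At the standard offset (UTC+09:00), 22:15 UTC + 9h = 07:15 Uman standard time (rolling into the next day, 21 February 2025).
Daylight saving runs 16 February – 7 September; the standard-time date in Uman, 21 February 2025, is inside that window, so Uman is at UTC+10:00.
22:15 UTC + 10h = 08:15 Uman (rolling into the next day, 21 February 2025).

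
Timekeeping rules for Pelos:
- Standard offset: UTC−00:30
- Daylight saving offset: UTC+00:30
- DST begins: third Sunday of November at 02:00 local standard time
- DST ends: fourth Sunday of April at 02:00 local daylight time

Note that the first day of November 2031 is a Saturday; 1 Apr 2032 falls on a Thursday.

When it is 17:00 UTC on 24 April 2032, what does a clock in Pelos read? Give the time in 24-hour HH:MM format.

1 November 2031 is a Saturday, so the first Sunday is November 2 and the third is November 16.
1 April 2032 is a Thursday, so the first Sunday is April 4 and the fourth is April 25.
At the standard offset (UTC−00:30), 17:00 UTC − 0h30m = 16:30 Pelos standard time.
The standard-time date in Pelos, 24 April 2032, lies within the daylight-saving period (16 November 2031 – 25 April 2032), so Pelos is on daylight time, UTC+00:30.
17:00 UTC + 0h30m = 17:30 local.

17:30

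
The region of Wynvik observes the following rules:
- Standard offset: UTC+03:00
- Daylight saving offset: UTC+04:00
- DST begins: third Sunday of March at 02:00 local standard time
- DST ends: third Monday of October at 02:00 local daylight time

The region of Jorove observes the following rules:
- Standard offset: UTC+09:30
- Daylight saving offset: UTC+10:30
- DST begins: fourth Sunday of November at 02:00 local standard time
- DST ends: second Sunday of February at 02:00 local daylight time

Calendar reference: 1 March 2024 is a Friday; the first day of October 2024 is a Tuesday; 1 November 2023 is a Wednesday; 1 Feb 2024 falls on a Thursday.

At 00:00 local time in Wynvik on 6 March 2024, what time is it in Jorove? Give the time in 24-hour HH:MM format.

06:30

1 March 2024 is a Friday, so the first Sunday is March 3 and the third is March 17.
1 October 2024 is a Tuesday, so the first Monday is October 7 and the third is October 21.
6 March 2024 does not fall between 17 March and 21 October, so daylight saving is not in effect and Wynvik is at UTC+03:00.
00:00 Wynvik − 3h = 21:00 UTC (rolling into the previous day, 5 March 2024).
1 November 2023 is a Wednesday, so the first Sunday is November 5 and the fourth is November 26.
1 February 2024 is a Thursday, so the first Sunday is February 4 and the second is February 11.
At the standard offset (UTC+09:30), 21:00 UTC + 9h30m = 06:30 Jorove standard time (rolling into the next day, 6 March 2024).
Daylight saving runs 26 November 2023 – 11 February 2024; the standard-time date in Jorove, 6 March 2024, is outside that window, so Jorove is on standard time at UTC+09:30.
21:00 UTC + 9h30m = 06:30 Jorove (rolling into the next day, 6 March 2024).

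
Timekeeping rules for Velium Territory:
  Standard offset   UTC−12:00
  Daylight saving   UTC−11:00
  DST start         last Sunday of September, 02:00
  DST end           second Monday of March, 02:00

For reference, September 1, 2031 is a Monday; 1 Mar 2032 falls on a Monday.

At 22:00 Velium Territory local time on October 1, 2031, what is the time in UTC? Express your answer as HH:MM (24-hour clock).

09:00

1 September 2031 is a Monday, so Sundays fall on 7, 14, 21, 28; the last is September 28.
1 March 2032 is a Monday, so the first Monday is March 1 and the second is March 8.
Daylight saving runs 28 September 2031 – 8 March 2032; October 1, 2031 is inside that window, so Velium Territory is at UTC−11:00.
22:00 local + 11h = 09:00 UTC (rolling into the next day, 2 October 2031).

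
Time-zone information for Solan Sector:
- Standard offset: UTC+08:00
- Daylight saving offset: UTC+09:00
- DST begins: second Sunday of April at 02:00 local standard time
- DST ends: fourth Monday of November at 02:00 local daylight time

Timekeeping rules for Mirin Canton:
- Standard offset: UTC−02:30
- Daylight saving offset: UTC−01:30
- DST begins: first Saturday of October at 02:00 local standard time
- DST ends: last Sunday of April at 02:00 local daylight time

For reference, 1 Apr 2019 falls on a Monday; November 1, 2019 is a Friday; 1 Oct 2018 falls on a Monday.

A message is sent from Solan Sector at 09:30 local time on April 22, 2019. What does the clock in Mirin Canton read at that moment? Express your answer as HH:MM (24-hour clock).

23:00

1 April 2019 is a Monday, so the first Sunday is April 7 and the second is April 14.
1 November 2019 is a Friday, so the first Monday is November 4 and the fourth is November 25.
Daylight saving runs 14 April – 25 November; April 22, 2019 is inside that window, so Solan Sector is at UTC+09:00.
09:30 Solan Sector − 9h = 00:30 UTC.
1 October 2018 is a Monday, so the first Saturday is October 6.
1 April 2019 is a Monday, so Sundays fall on 7, 14, 21, 28; the last is April 28.
At the standard offset (UTC−02:30), 00:30 UTC − 2h30m = 22:00 Mirin Canton standard time (rolling into the previous day, 21 April 2019).
The standard-time date in Mirin Canton, April 21, 2019, lies within the daylight-saving period (6 October 2018 – 28 April 2019), so Mirin Canton is on daylight time, UTC−01:30.
00:30 UTC − 1h30m = 23:00 Mirin Canton (rolling into the previous day, 21 April 2019).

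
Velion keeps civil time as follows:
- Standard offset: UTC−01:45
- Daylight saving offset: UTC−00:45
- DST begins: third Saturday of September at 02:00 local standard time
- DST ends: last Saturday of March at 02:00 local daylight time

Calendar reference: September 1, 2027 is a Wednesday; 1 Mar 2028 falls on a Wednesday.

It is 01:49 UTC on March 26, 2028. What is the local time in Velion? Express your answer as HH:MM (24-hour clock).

1 September 2027 is a Wednesday, so the first Saturday is September 4 and the third is September 18.
1 March 2028 is a Wednesday, so Saturdays fall on 4, 11, 18, 25; the last is March 25.
At the standard offset (UTC−01:45), 01:49 UTC − 1h45m = 00:04 Velion standard time.
The standard-time date in Velion, March 26, 2028, is outside the daylight-saving period (18 September 2027 – 25 March 2028), so Velion is on standard time, UTC−01:45.
01:49 UTC − 1h45m = 00:04 local.

00:04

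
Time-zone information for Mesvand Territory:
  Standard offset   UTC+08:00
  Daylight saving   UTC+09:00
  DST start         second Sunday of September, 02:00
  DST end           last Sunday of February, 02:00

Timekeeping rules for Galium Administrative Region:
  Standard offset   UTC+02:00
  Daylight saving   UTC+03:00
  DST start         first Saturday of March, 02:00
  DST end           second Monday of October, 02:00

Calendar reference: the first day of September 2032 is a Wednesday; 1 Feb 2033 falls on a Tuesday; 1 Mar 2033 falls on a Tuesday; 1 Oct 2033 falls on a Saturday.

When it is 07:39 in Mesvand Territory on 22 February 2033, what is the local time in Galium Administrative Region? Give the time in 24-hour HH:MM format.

00:39

1 September 2032 is a Wednesday, so the first Sunday is September 5 and the second is September 12.
1 February 2033 is a Tuesday, so Sundays fall on 6, 13, 20, 27; the last is February 27.
22 February 2033 lies within the daylight-saving period (12 September 2032 – 27 February 2033), so Mesvand Territory is on daylight time, UTC+09:00.
07:39 Mesvand Territory − 9h = 22:39 UTC (rolling into the previous day, 21 February 2033).
1 March 2033 is a Tuesday, so the first Saturday is March 5.
1 October 2033 is a Saturday, so the first Monday is October 3 and the second is October 10.
At the standard offset (UTC+02:00), 22:39 UTC + 2h = 00:39 Galium Administrative Region standard time (rolling into the next day, 22 February 2033).
Daylight saving runs 5 March – 10 October; the standard-time date in Galium Administrative Region, 22 February 2033, is outside that window, so Galium Administrative Region is on standard time at UTC+02:00.
22:39 UTC + 2h = 00:39 Galium Administrative Region (rolling into the next day, 22 February 2033).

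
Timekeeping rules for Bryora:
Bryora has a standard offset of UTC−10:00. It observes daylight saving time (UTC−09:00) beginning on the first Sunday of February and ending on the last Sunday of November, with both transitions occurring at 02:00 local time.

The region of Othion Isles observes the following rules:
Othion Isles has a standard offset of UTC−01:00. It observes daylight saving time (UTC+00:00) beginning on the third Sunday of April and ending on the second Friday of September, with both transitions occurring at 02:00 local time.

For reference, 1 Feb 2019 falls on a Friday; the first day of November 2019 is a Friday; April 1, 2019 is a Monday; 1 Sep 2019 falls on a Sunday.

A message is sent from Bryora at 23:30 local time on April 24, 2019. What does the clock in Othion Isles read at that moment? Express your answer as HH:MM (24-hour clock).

1 February 2019 is a Friday, so the first Sunday is February 3.
1 November 2019 is a Friday, so Sundays fall on 3, 10, 17, 24; the last is November 24.
Daylight saving runs 3 February – 24 November; April 24, 2019 is inside that window, so Bryora is at UTC−09:00.
23:30 Bryora + 9h = 08:30 UTC (rolling into the next day, 25 April 2019).
1 April 2019 is a Monday, so the first Sunday is April 7 and the third is April 21.
1 September 2019 is a Sunday, so the first Friday is September 6 and the second is September 13.
At the standard offset (UTC−01:00), 08:30 UTC − 1h = 07:30 Othion Isles standard time.
The standard-time date in Othion Isles, April 25, 2019, falls between 21 April and 13 September, so daylight saving is in effect and Othion Isles is at UTC+00:00.
08:30 UTC + 0h = 08:30 Othion Isles.

08:30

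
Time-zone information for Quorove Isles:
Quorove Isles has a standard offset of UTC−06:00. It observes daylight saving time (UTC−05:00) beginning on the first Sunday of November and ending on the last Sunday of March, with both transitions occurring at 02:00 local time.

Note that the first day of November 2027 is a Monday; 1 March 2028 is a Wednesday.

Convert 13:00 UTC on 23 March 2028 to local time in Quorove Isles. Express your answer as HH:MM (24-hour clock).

08:00

1 November 2027 is a Monday, so the first Sunday is November 7.
1 March 2028 is a Wednesday, so Sundays fall on 5, 12, 19, 26; the last is March 26.
At the standard offset (UTC−06:00), 13:00 UTC − 6h = 07:00 Quorove Isles standard time.
Daylight saving runs 7 November 2027 – 26 March 2028; the standard-time date in Quorove Isles, 23 March 2028, is inside that window, so Quorove Isles is at UTC−05:00.
13:00 UTC − 5h = 08:00 local.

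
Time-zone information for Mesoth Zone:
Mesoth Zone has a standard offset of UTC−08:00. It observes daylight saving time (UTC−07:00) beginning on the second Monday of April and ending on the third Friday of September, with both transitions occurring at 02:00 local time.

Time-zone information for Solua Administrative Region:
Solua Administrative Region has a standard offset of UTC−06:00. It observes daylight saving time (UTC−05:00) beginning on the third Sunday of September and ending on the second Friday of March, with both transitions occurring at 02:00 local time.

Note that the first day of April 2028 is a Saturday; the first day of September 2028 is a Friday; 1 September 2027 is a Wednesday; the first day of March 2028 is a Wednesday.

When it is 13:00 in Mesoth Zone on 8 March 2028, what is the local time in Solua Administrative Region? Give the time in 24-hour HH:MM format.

16:00

1 April 2028 is a Saturday, so the first Monday is April 3 and the second is April 10.
1 September 2028 is a Friday, so the first Friday is September 1 and the third is September 15.
8 March 2028 is outside the daylight-saving period (10 April – 15 September), so Mesoth Zone is on standard time, UTC−08:00.
13:00 Mesoth Zone + 8h = 21:00 UTC.
1 September 2027 is a Wednesday, so the first Sunday is September 5 and the third is September 19.
1 March 2028 is a Wednesday, so the first Friday is March 3 and the second is March 10.
At the standard offset (UTC−06:00), 21:00 UTC − 6h = 15:00 Solua Administrative Region standard time.
The standard-time date in Solua Administrative Region, 8 March 2028, lies within the daylight-saving period (19 September 2027 – 10 March 2028), so Solua Administrative Region is on daylight time, UTC−05:00.
21:00 UTC − 5h = 16:00 Solua Administrative Region.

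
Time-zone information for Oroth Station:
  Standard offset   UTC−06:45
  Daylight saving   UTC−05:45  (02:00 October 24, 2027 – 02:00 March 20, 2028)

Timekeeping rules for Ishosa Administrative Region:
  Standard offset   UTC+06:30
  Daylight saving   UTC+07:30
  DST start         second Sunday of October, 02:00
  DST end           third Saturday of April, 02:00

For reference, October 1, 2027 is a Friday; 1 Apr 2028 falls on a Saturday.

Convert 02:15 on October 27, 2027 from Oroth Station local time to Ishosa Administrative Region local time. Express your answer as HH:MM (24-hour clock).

Daylight saving runs 24 October 2027 – 20 March 2028; October 27, 2027 is inside that window, so Oroth Station is at UTC−05:45.
02:15 Oroth Station + 5h45m = 08:00 UTC.
1 October 2027 is a Friday, so the first Sunday is October 3 and the second is October 10.
1 April 2028 is a Saturday, so the first Saturday is April 1 and the third is April 15.
At the standard offset (UTC+06:30), 08:00 UTC + 6h30m = 14:30 Ishosa Administrative Region standard time.
Daylight saving runs 10 October 2027 – 15 April 2028; the standard-time date in Ishosa Administrative Region, October 27, 2027, is inside that window, so Ishosa Administrative Region is at UTC+07:30.
08:00 UTC + 7h30m = 15:30 Ishosa Administrative Region.

15:30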